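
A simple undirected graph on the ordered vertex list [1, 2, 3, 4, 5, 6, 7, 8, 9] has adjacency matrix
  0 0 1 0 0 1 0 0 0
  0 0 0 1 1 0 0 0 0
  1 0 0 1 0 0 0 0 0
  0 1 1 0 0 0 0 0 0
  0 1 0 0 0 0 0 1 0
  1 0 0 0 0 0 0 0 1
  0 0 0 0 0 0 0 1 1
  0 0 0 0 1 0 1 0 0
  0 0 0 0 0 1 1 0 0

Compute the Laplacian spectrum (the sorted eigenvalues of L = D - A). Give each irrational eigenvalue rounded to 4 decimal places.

Each diagonal entry of L is the vertex degree and each off-diagonal entry is -1 where an edge is present, 0 otherwise; in the order [1, 2, 3, 4, 5, 6, 7, 8, 9] the diagonal is [2, 2, 2, 2, 2, 2, 2, 2, 2]. Diagonalising L (or applying a numerical eigensolver to the 9x9 matrix) gives the spectrum above.

[0, 0.4679, 0.4679, 1.6527, 1.6527, 3, 3, 3.8794, 3.8794]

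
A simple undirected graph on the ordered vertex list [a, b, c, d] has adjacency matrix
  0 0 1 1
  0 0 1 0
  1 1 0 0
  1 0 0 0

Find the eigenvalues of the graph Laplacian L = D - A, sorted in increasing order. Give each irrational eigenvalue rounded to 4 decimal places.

[0, 0.5858, 2, 3.4142]

With the vertex order [a, b, c, d], the degrees are [2, 1, 2, 1], giving D = diag(2, 1, 2, 1) and L = D - A. The multiplicity of 0 as a Laplacian eigenvalue equals the number of connected components. The single zero eigenvalue shows the graph is connected.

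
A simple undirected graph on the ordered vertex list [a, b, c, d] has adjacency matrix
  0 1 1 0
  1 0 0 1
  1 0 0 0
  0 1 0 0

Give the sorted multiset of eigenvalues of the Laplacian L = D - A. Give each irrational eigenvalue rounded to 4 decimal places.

With the vertex order [a, b, c, d], the degrees are [2, 2, 1, 1], giving D = diag(2, 2, 1, 1) and L = D - A. L is symmetric positive semidefinite, so every eigenvalue is real and nonnegative. The single zero eigenvalue shows the graph is connected. There is one zero in the spectrum, matching the 1 component.

[0, 0.5858, 2, 3.4142]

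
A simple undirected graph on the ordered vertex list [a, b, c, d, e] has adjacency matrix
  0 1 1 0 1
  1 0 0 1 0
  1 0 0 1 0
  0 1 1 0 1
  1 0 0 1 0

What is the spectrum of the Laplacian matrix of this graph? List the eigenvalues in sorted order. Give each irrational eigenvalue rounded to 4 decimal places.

[0, 2, 2, 3, 5]

Each diagonal entry of L is the vertex degree and each off-diagonal entry is -1 where an edge is present, 0 otherwise; in the order [a, b, c, d, e] the diagonal is [3, 2, 2, 3, 2]. L is symmetric positive semidefinite, so every eigenvalue is real and nonnegative. The single zero eigenvalue shows the graph is connected. The largest eigenvalue, 5, is at most the vertex count 5. There is one zero in the spectrum, matching the 1 component.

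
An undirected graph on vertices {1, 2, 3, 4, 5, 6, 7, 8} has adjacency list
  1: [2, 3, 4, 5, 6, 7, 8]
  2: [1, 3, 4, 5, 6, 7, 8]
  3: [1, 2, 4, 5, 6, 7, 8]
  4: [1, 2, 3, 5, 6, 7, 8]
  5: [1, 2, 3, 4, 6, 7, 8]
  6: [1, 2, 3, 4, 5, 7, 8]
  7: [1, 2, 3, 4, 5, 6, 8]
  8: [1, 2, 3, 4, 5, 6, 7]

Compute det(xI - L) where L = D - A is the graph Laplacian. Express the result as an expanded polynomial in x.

x^8 - 56x^7 + 1344x^6 - 17920x^5 + 143360x^4 - 688128x^3 + 1835008x^2 - 2097152x

Each diagonal entry of L is the vertex degree and each off-diagonal entry is -1 where an edge is present, 0 otherwise; in the order [1, 2, 3, 4, 5, 6, 7, 8] the diagonal is [7, 7, 7, 7, 7, 7, 7, 7]. L has integer entries, so p(x) = det(xI - L) has integer coefficients. Expanding the determinant yields x^8 - 56x^7 + 1344x^6 - 17920x^5 + 143360x^4 - 688128x^3 + 1835008x^2 - 2097152x. The coefficient of x^7 equals -trace(L) = -56, matching the sum of degrees. The eigenvalues sum to 56, which equals trace(L) = 2|E|. By the matrix-tree theorem the graph has (1/8) * product of the nonzero eigenvalues = 262144 spanning trees.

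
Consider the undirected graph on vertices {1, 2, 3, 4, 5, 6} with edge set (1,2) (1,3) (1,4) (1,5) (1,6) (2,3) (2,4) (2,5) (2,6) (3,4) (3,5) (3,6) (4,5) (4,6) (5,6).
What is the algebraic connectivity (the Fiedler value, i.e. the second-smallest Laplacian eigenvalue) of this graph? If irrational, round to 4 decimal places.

Each diagonal entry of L is the vertex degree and each off-diagonal entry is -1 where an edge is present, 0 otherwise; in the order [1, 2, 3, 4, 5, 6] the diagonal is [5, 5, 5, 5, 5, 5]. The sorted Laplacian eigenvalues are [0, 6, 6, 6, 6, 6]; the algebraic connectivity is the second entry, 6. The largest eigenvalue, 6, is at most the vertex count 6.

6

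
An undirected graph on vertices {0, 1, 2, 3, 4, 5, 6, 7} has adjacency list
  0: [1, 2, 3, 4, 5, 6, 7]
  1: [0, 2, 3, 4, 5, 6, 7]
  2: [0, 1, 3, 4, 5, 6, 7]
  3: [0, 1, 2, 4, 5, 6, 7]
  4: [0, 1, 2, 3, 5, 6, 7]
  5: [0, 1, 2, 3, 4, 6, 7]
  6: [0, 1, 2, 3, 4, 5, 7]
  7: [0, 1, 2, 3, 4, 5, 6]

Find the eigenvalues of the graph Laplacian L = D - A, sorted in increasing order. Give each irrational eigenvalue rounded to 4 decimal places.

[0, 8, 8, 8, 8, 8, 8, 8]

Each diagonal entry of L is the vertex degree and each off-diagonal entry is -1 where an edge is present, 0 otherwise; in the order [0, 1, 2, 3, 4, 5, 6, 7] the diagonal is [7, 7, 7, 7, 7, 7, 7, 7]. The multiplicity of 0 as a Laplacian eigenvalue equals the number of connected components. The single zero eigenvalue shows the graph is connected. The largest eigenvalue, 8, is at most the vertex count 8.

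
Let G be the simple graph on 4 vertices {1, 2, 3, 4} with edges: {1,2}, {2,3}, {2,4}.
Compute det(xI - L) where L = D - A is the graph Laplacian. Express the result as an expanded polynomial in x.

x^4 - 6x^3 + 9x^2 - 4x

Each diagonal entry of L is the vertex degree and each off-diagonal entry is -1 where an edge is present, 0 otherwise; in the order [1, 2, 3, 4] the diagonal is [1, 3, 1, 1]. The eigenvalues of L are [0, 1, 1, 4]; the characteristic polynomial is the product of (x - lambda_i), which multiplies out to x^4 - 6x^3 + 9x^2 - 4x. The coefficient of x^3 equals -trace(L) = -6, matching the sum of degrees.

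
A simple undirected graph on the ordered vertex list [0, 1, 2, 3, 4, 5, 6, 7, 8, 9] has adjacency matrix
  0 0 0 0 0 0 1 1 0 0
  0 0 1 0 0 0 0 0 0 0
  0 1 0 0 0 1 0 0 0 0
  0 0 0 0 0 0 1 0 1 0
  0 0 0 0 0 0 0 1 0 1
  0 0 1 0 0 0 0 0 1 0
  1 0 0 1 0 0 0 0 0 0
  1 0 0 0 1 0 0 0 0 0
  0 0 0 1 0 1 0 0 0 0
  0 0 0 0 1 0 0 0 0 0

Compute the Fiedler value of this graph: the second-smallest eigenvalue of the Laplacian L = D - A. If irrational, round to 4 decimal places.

0.0979

With the vertex order [0, 1, 2, 3, 4, 5, 6, 7, 8, 9], the degrees are [2, 1, 2, 2, 2, 2, 2, 2, 2, 1], giving D = diag(2, 1, 2, 2, 2, 2, 2, 2, 2, 1) and L = D - A. The sorted Laplacian eigenvalues are [0, 0.0979, 0.3820, 0.8244, 1.3820, 2, 2.6180, 3.1756, 3.6180, 3.9021]; the algebraic connectivity is the second entry, 0.0979. The largest eigenvalue, 3.9021, is at most the vertex count 10.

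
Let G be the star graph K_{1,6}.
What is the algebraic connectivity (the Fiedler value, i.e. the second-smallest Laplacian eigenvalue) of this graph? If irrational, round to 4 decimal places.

1

The graph has 7 vertices and degree multiset [6, 1, 1, 1, 1, 1, 1]; D is the diagonal matrix of degrees and L = D - A. The smallest Laplacian eigenvalue is always 0. The next one, lambda_2 = 1, measures how hard the graph is to disconnect: larger values mean better connectivity.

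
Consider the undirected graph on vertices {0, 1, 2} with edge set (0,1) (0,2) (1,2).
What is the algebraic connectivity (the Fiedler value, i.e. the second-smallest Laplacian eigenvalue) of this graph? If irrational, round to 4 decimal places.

Each diagonal entry of L is the vertex degree and each off-diagonal entry is -1 where an edge is present, 0 otherwise; in the order [0, 1, 2] the diagonal is [2, 2, 2]. Computing the eigenvalues of L and sorting gives [0, 3, 3]. The Fiedler value lambda_2 = 3 is strictly positive, so the graph is connected. The eigenvalues sum to 6, which equals trace(L) = 2|E|.

3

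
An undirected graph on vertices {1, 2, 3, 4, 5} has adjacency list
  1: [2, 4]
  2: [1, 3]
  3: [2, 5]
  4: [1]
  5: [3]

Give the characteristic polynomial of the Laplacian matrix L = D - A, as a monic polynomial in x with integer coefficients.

Reading degrees in the order [1, 2, 3, 4, 5] gives [2, 2, 2, 1, 1]; set D = diag(2, 2, 2, 1, 1) and form L = D - A. Computing det(xI - L) by cofactor expansion (or equivalently via sum-over-permutations) gives x^5 - 8x^4 + 21x^3 - 20x^2 + 5x. The constant term is 0 because L is singular (the all-ones vector lies in its kernel).

x^5 - 8x^4 + 21x^3 - 20x^2 + 5x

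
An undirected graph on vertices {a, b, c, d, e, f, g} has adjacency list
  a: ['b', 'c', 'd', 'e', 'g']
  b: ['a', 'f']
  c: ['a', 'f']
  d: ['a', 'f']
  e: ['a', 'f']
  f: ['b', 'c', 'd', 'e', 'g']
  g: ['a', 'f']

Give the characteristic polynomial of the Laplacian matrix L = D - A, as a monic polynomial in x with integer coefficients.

x^7 - 20x^6 + 155x^5 - 600x^4 + 1240x^3 - 1312x^2 + 560x

Reading degrees in the order [a, b, c, d, e, f, g] gives [5, 2, 2, 2, 2, 5, 2]; set D = diag(5, 2, 2, 2, 2, 5, 2) and form L = D - A. Computing det(xI - L) by cofactor expansion (or equivalently via sum-over-permutations) gives x^7 - 20x^6 + 155x^5 - 600x^4 + 1240x^3 - 1312x^2 + 560x. The coefficient of x^6 equals -trace(L) = -20, matching the sum of degrees. There is one zero in the spectrum, matching the 1 component.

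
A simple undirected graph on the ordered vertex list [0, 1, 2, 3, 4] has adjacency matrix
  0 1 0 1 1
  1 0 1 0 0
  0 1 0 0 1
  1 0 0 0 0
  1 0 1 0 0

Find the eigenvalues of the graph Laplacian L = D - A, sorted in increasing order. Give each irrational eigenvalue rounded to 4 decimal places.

Reading degrees in the order [0, 1, 2, 3, 4] gives [3, 2, 2, 1, 2]; set D = diag(3, 2, 2, 1, 2) and form L = D - A. Diagonalising L (or applying a numerical eigensolver to the 5x5 matrix) gives the spectrum above. The single zero eigenvalue shows the graph is connected.

[0, 0.8299, 2, 2.6889, 4.4812]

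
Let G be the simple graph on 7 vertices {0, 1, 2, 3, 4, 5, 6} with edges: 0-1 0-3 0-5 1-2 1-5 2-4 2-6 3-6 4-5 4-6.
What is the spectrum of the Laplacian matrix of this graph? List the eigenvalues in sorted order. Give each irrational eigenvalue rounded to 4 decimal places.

[0, 1.5858, 1.5858, 3, 4.4142, 4.4142, 5]

Reading degrees in the order [0, 1, 2, 3, 4, 5, 6] gives [3, 3, 3, 2, 3, 3, 3]; set D = diag(3, 3, 3, 2, 3, 3, 3) and form L = D - A. The multiplicity of 0 as a Laplacian eigenvalue equals the number of connected components. The single zero eigenvalue shows the graph is connected.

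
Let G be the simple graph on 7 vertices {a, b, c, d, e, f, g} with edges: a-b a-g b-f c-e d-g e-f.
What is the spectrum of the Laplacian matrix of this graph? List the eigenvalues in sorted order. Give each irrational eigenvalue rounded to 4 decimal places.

Reading degrees in the order [a, b, c, d, e, f, g] gives [2, 2, 1, 1, 2, 2, 2]; set D = diag(2, 2, 1, 1, 2, 2, 2) and form L = D - A. Diagonalising L (or applying a numerical eigensolver to the 7x7 matrix) gives the spectrum above. There is one zero in the spectrum, matching the 1 component.

[0, 0.1981, 0.7530, 1.5550, 2.4450, 3.2470, 3.8019]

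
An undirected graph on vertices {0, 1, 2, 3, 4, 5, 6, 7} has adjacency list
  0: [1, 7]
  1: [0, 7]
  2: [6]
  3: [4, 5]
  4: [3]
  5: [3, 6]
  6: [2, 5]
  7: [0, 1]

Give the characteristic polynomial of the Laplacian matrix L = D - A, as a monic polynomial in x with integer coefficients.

Each diagonal entry of L is the vertex degree and each off-diagonal entry is -1 where an edge is present, 0 otherwise; in the order [0, 1, 2, 3, 4, 5, 6, 7] the diagonal is [2, 2, 1, 2, 1, 2, 2, 2]. Computing det(xI - L) by cofactor expansion (or equivalently via sum-over-permutations) gives x^8 - 14x^7 + 78x^6 - 218x^5 + 314x^4 - 210x^3 + 45x^2. The coefficient of x^7 equals -trace(L) = -14, matching the sum of degrees. There are 2 zeros in the spectrum, matching the 2 components.

x^8 - 14x^7 + 78x^6 - 218x^5 + 314x^4 - 210x^3 + 45x^2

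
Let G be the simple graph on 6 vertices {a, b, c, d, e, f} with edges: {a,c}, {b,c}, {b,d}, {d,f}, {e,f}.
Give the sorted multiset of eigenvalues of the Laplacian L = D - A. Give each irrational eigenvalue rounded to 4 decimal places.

Reading degrees in the order [a, b, c, d, e, f] gives [1, 2, 2, 2, 1, 2]; set D = diag(1, 2, 2, 2, 1, 2) and form L = D - A. Since every row of L sums to 0, the all-ones vector is in the kernel and 0 is an eigenvalue. The single zero eigenvalue shows the graph is connected. There is one zero in the spectrum, matching the 1 component. The eigenvalues sum to 10, which equals trace(L) = 2|E|.

[0, 0.2679, 1, 2, 3, 3.7321]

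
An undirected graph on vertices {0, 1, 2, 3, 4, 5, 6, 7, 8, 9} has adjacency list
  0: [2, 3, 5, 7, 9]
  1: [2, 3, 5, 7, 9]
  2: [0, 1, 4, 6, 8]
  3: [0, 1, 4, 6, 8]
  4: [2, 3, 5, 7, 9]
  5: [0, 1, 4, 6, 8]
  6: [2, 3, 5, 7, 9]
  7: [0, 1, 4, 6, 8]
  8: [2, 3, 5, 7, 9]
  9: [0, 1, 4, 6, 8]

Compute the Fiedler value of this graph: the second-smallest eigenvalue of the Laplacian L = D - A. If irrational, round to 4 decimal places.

With the vertex order [0, 1, 2, 3, 4, 5, 6, 7, 8, 9], the degrees are [5, 5, 5, 5, 5, 5, 5, 5, 5, 5], giving D = diag(5, 5, 5, 5, 5, 5, 5, 5, 5, 5) and L = D - A. Computing the eigenvalues of L and sorting gives [0, 5, 5, 5, 5, 5, 5, 5, 5, 10]. The Fiedler value lambda_2 = 5 is strictly positive, so the graph is connected. There is one zero in the spectrum, matching the 1 component. The largest eigenvalue, 10, is at most the vertex count 10.

5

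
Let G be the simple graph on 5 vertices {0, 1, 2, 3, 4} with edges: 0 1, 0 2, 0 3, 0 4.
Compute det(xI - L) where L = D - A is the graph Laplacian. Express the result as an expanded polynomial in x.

With the vertex order [0, 1, 2, 3, 4], the degrees are [4, 1, 1, 1, 1], giving D = diag(4, 1, 1, 1, 1) and L = D - A. L has integer entries, so p(x) = det(xI - L) has integer coefficients. Expanding the determinant yields x^5 - 8x^4 + 18x^3 - 16x^2 + 5x. The coefficient of x^4 equals -trace(L) = -8, matching the sum of degrees. The eigenvalues sum to 8, which equals trace(L) = 2|E|.

x^5 - 8x^4 + 18x^3 - 16x^2 + 5x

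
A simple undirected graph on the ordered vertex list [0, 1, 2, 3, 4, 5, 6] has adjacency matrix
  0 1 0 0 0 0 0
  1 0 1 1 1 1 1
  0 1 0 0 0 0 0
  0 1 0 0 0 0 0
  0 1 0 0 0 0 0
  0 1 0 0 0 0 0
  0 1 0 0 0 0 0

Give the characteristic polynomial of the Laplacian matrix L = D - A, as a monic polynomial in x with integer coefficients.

x^7 - 12x^6 + 45x^5 - 80x^4 + 75x^3 - 36x^2 + 7x

With the vertex order [0, 1, 2, 3, 4, 5, 6], the degrees are [1, 6, 1, 1, 1, 1, 1], giving D = diag(1, 6, 1, 1, 1, 1, 1) and L = D - A. Computing det(xI - L) by cofactor expansion (or equivalently via sum-over-permutations) gives x^7 - 12x^6 + 45x^5 - 80x^4 + 75x^3 - 36x^2 + 7x. Since p(0) = det(-L) = 0, x divides p(x).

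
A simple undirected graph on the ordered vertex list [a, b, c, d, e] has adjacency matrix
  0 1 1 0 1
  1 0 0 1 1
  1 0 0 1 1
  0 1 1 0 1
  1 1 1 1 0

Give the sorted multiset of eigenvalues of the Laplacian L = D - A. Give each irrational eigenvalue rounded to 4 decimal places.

[0, 3, 3, 5, 5]

With the vertex order [a, b, c, d, e], the degrees are [3, 3, 3, 3, 4], giving D = diag(3, 3, 3, 3, 4) and L = D - A. Since every row of L sums to 0, the all-ones vector is in the kernel and 0 is an eigenvalue. The single zero eigenvalue shows the graph is connected.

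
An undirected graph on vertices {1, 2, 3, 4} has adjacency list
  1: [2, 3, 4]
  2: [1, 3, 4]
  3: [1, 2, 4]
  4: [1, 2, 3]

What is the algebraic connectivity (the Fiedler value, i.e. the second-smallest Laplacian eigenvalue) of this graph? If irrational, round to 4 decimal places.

4

Reading degrees in the order [1, 2, 3, 4] gives [3, 3, 3, 3]; set D = diag(3, 3, 3, 3) and form L = D - A. Computing the eigenvalues of L and sorting gives [0, 4, 4, 4]. The Fiedler value lambda_2 = 4 is strictly positive, so the graph is connected. There is one zero in the spectrum, matching the 1 component. By the matrix-tree theorem the graph has (1/4) * product of the nonzero eigenvalues = 16 spanning trees.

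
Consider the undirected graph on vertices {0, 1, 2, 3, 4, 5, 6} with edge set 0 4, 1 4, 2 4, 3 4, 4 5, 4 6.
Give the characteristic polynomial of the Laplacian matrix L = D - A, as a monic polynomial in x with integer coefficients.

x^7 - 12x^6 + 45x^5 - 80x^4 + 75x^3 - 36x^2 + 7x

With the vertex order [0, 1, 2, 3, 4, 5, 6], the degrees are [1, 1, 1, 1, 6, 1, 1], giving D = diag(1, 1, 1, 1, 6, 1, 1) and L = D - A. L has integer entries, so p(x) = det(xI - L) has integer coefficients. Expanding the determinant yields x^7 - 12x^6 + 45x^5 - 80x^4 + 75x^3 - 36x^2 + 7x. The coefficient of x^6 equals -trace(L) = -12, matching the sum of degrees.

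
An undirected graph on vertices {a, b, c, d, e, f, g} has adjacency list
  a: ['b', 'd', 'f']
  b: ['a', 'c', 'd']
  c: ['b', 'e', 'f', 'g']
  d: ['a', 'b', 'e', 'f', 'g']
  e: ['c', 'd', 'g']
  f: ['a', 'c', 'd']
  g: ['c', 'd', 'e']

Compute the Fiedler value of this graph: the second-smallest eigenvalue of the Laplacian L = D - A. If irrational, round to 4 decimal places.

1.7382

Reading degrees in the order [a, b, c, d, e, f, g] gives [3, 3, 4, 5, 3, 3, 3]; set D = diag(3, 3, 4, 5, 3, 3, 3) and form L = D - A. The smallest Laplacian eigenvalue is always 0. The next one, lambda_2 = 1.7382, measures how hard the graph is to disconnect: larger values mean better connectivity. By the matrix-tree theorem the graph has (1/7) * product of the nonzero eigenvalues = 360 spanning trees.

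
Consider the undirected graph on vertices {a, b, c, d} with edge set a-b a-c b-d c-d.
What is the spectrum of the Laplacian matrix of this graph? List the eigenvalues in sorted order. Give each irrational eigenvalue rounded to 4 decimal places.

[0, 2, 2, 4]

With the vertex order [a, b, c, d], the degrees are [2, 2, 2, 2], giving D = diag(2, 2, 2, 2) and L = D - A. Since every row of L sums to 0, the all-ones vector is in the kernel and 0 is an eigenvalue. There is one zero in the spectrum, matching the 1 component.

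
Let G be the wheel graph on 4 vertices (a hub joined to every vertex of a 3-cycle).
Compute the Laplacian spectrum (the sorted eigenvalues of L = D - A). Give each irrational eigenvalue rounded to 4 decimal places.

The graph has 4 vertices and degree multiset [3, 3, 3, 3]; D is the diagonal matrix of degrees and L = D - A. Since every row of L sums to 0, the all-ones vector is in the kernel and 0 is an eigenvalue. The single zero eigenvalue shows the graph is connected. By the matrix-tree theorem the graph has (1/4) * product of the nonzero eigenvalues = 16 spanning trees. There is one zero in the spectrum, matching the 1 component.

[0, 4, 4, 4]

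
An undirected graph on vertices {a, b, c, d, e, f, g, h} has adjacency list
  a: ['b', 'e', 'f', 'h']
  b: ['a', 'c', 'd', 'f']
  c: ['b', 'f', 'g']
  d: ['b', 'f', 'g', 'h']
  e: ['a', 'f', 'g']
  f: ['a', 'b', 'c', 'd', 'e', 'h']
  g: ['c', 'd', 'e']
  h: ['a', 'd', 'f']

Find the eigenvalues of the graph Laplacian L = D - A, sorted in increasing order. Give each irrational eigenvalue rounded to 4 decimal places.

With the vertex order [a, b, c, d, e, f, g, h], the degrees are [4, 4, 3, 4, 3, 6, 3, 3], giving D = diag(4, 4, 3, 4, 3, 6, 3, 3) and L = D - A. Since every row of L sums to 0, the all-ones vector is in the kernel and 0 is an eigenvalue. By the matrix-tree theorem the graph has (1/8) * product of the nonzero eigenvalues = 1808 spanning trees. The largest eigenvalue, 7.1958, is at most the vertex count 8.

[0, 2.1053, 2.5495, 3.0974, 4, 4.9688, 6.0832, 7.1958]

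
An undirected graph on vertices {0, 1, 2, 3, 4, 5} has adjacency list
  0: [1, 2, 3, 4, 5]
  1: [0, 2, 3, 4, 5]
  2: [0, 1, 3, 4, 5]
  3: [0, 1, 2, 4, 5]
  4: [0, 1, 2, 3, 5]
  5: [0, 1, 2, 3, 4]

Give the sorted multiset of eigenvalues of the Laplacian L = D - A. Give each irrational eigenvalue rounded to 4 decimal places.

[0, 6, 6, 6, 6, 6]

Reading degrees in the order [0, 1, 2, 3, 4, 5] gives [5, 5, 5, 5, 5, 5]; set D = diag(5, 5, 5, 5, 5, 5) and form L = D - A. Since every row of L sums to 0, the all-ones vector is in the kernel and 0 is an eigenvalue. The eigenvalues sum to 30, which equals trace(L) = 2|E|.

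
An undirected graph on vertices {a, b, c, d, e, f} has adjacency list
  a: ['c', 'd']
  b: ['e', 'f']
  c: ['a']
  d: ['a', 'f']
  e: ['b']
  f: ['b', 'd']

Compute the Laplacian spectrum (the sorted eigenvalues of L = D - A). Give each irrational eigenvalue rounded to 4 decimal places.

[0, 0.2679, 1, 2, 3, 3.7321]

With the vertex order [a, b, c, d, e, f], the degrees are [2, 2, 1, 2, 1, 2], giving D = diag(2, 2, 1, 2, 1, 2) and L = D - A. Since every row of L sums to 0, the all-ones vector is in the kernel and 0 is an eigenvalue. The single zero eigenvalue shows the graph is connected. The eigenvalues sum to 10, which equals trace(L) = 2|E|. By the matrix-tree theorem the graph has (1/6) * product of the nonzero eigenvalues = 1 spanning tree.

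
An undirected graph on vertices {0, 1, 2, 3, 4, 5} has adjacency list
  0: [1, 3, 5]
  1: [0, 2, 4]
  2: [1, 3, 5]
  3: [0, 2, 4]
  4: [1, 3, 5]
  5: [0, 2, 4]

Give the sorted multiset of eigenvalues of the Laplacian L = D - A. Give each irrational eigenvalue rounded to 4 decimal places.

[0, 3, 3, 3, 3, 6]

With the vertex order [0, 1, 2, 3, 4, 5], the degrees are [3, 3, 3, 3, 3, 3], giving D = diag(3, 3, 3, 3, 3, 3) and L = D - A. Diagonalising L (or applying a numerical eigensolver to the 6x6 matrix) gives the spectrum above. By the matrix-tree theorem the graph has (1/6) * product of the nonzero eigenvalues = 81 spanning trees.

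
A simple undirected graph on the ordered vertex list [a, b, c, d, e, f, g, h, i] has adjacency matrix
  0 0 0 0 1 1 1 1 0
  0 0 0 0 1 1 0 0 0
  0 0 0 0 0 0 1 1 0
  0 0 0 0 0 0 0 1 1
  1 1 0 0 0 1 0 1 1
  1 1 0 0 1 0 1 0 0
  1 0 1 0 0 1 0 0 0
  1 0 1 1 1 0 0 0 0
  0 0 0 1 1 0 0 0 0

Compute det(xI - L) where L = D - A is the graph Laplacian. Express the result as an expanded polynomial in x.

x^9 - 28x^8 + 329x^7 - 2110x^6 + 8042x^5 - 18558x^4 + 25169x^3 - 18218x^2 + 5364x

Each diagonal entry of L is the vertex degree and each off-diagonal entry is -1 where an edge is present, 0 otherwise; in the order [a, b, c, d, e, f, g, h, i] the diagonal is [4, 2, 2, 2, 5, 4, 3, 4, 2]. L has integer entries, so p(x) = det(xI - L) has integer coefficients. Expanding the determinant yields x^9 - 28x^8 + 329x^7 - 2110x^6 + 8042x^5 - 18558x^4 + 25169x^3 - 18218x^2 + 5364x. Since p(0) = det(-L) = 0, x divides p(x). There is one zero in the spectrum, matching the 1 component. The largest eigenvalue, 6.3709, is at most the vertex count 9.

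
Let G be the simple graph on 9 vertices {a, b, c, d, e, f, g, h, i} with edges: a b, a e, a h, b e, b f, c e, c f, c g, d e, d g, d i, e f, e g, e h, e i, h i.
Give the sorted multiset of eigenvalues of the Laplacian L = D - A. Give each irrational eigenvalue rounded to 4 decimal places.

Reading degrees in the order [a, b, c, d, e, f, g, h, i] gives [3, 3, 3, 3, 8, 3, 3, 3, 3]; set D = diag(3, 3, 3, 3, 8, 3, 3, 3, 3) and form L = D - A. The multiplicity of 0 as a Laplacian eigenvalue equals the number of connected components. The single zero eigenvalue shows the graph is connected. The eigenvalues sum to 32, which equals trace(L) = 2|E|. By the matrix-tree theorem the graph has (1/9) * product of the nonzero eigenvalues = 2205 spanning trees.

[0, 1.5858, 1.5858, 3, 3, 4.4142, 4.4142, 5, 9]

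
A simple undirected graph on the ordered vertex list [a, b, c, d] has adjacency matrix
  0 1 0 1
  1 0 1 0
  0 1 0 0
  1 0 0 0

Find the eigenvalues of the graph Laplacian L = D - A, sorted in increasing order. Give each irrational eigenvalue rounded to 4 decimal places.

With the vertex order [a, b, c, d], the degrees are [2, 2, 1, 1], giving D = diag(2, 2, 1, 1) and L = D - A. The multiplicity of 0 as a Laplacian eigenvalue equals the number of connected components. The single zero eigenvalue shows the graph is connected. There is one zero in the spectrum, matching the 1 component.

[0, 0.5858, 2, 3.4142]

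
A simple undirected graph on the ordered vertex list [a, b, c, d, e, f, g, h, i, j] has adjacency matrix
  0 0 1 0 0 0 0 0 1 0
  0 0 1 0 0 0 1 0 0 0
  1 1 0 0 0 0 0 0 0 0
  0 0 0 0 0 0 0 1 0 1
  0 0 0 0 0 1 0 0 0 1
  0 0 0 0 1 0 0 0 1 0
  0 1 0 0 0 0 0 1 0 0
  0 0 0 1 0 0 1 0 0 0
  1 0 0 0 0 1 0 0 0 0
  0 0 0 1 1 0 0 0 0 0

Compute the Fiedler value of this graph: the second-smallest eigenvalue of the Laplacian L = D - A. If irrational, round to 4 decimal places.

0.3820

With the vertex order [a, b, c, d, e, f, g, h, i, j], the degrees are [2, 2, 2, 2, 2, 2, 2, 2, 2, 2], giving D = diag(2, 2, 2, 2, 2, 2, 2, 2, 2, 2) and L = D - A. The sorted Laplacian eigenvalues are [0, 0.3820, 0.3820, 1.3820, 1.3820, 2.6180, 2.6180, 3.6180, 3.6180, 4]; the algebraic connectivity is the second entry, 0.3820. The eigenvalues sum to 20, which equals trace(L) = 2|E|. By the matrix-tree theorem the graph has (1/10) * product of the nonzero eigenvalues = 10 spanning trees.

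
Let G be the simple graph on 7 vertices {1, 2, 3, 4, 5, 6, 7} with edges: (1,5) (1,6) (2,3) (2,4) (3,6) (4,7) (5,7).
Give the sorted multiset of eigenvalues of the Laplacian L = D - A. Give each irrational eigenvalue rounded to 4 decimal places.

[0, 0.7530, 0.7530, 2.4450, 2.4450, 3.8019, 3.8019]

Each diagonal entry of L is the vertex degree and each off-diagonal entry is -1 where an edge is present, 0 otherwise; in the order [1, 2, 3, 4, 5, 6, 7] the diagonal is [2, 2, 2, 2, 2, 2, 2]. The multiplicity of 0 as a Laplacian eigenvalue equals the number of connected components. The single zero eigenvalue shows the graph is connected. By the matrix-tree theorem the graph has (1/7) * product of the nonzero eigenvalues = 7 spanning trees.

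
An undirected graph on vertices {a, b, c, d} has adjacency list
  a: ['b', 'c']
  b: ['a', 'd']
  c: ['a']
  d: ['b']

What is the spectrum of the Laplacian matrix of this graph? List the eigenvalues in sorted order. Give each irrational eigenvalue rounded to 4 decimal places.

[0, 0.5858, 2, 3.4142]

With the vertex order [a, b, c, d], the degrees are [2, 2, 1, 1], giving D = diag(2, 2, 1, 1) and L = D - A. L is symmetric positive semidefinite, so every eigenvalue is real and nonnegative. The largest eigenvalue, 3.4142, is at most the vertex count 4. By the matrix-tree theorem the graph has (1/4) * product of the nonzero eigenvalues = 1 spanning tree.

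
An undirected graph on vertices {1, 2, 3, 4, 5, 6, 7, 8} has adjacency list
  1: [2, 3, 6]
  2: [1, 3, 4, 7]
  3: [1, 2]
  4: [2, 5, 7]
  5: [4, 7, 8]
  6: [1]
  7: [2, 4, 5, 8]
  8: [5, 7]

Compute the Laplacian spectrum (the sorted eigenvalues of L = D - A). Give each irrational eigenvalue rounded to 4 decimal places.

Each diagonal entry of L is the vertex degree and each off-diagonal entry is -1 where an edge is present, 0 otherwise; in the order [1, 2, 3, 4, 5, 6, 7, 8] the diagonal is [3, 4, 2, 3, 3, 1, 4, 2]. L is symmetric positive semidefinite, so every eigenvalue is real and nonnegative. There is one zero in the spectrum, matching the 1 component.

[0, 0.4424, 1.2679, 2.3228, 3.6772, 4, 4.7321, 5.5576]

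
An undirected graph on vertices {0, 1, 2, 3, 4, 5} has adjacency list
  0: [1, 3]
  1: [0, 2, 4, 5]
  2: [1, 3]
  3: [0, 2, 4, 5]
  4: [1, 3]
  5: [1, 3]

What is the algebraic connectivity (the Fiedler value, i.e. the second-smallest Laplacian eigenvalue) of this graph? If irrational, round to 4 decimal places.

With the vertex order [0, 1, 2, 3, 4, 5], the degrees are [2, 4, 2, 4, 2, 2], giving D = diag(2, 4, 2, 4, 2, 2) and L = D - A. Computing the eigenvalues of L and sorting gives [0, 2, 2, 2, 4, 6]. The Fiedler value lambda_2 = 2 is strictly positive, so the graph is connected. The largest eigenvalue, 6, is at most the vertex count 6. By the matrix-tree theorem the graph has (1/6) * product of the nonzero eigenvalues = 32 spanning trees.

2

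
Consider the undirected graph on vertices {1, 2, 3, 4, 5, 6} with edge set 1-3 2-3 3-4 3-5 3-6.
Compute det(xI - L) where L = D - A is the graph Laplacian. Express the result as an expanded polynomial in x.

Each diagonal entry of L is the vertex degree and each off-diagonal entry is -1 where an edge is present, 0 otherwise; in the order [1, 2, 3, 4, 5, 6] the diagonal is [1, 1, 5, 1, 1, 1]. The eigenvalues of L are [0, 1, 1, 1, 1, 6]; the characteristic polynomial is the product of (x - lambda_i), which multiplies out to x^6 - 10x^5 + 30x^4 - 40x^3 + 25x^2 - 6x. The coefficient of x^5 equals -trace(L) = -10, matching the sum of degrees.

x^6 - 10x^5 + 30x^4 - 40x^3 + 25x^2 - 6x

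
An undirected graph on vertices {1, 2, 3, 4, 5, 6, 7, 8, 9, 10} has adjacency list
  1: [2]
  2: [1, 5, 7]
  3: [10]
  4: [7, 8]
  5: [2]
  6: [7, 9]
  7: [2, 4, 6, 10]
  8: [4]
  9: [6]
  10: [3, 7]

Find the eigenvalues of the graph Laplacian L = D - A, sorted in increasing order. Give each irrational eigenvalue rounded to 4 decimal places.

[0, 0.2971, 0.3820, 0.3820, 1, 1.7713, 2.6180, 2.6180, 3.4942, 5.4374]

With the vertex order [1, 2, 3, 4, 5, 6, 7, 8, 9, 10], the degrees are [1, 3, 1, 2, 1, 2, 4, 1, 1, 2], giving D = diag(1, 3, 1, 2, 1, 2, 4, 1, 1, 2) and L = D - A. L is symmetric positive semidefinite, so every eigenvalue is real and nonnegative. The single zero eigenvalue shows the graph is connected. The largest eigenvalue, 5.4374, is at most the vertex count 10.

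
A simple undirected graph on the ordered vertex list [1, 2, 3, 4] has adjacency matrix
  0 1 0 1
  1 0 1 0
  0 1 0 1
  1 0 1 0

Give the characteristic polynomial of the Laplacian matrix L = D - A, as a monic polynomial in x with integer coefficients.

With the vertex order [1, 2, 3, 4], the degrees are [2, 2, 2, 2], giving D = diag(2, 2, 2, 2) and L = D - A. L has integer entries, so p(x) = det(xI - L) has integer coefficients. Expanding the determinant yields x^4 - 8x^3 + 20x^2 - 16x. The coefficient of x^3 equals -trace(L) = -8, matching the sum of degrees. There is one zero in the spectrum, matching the 1 component.

x^4 - 8x^3 + 20x^2 - 16x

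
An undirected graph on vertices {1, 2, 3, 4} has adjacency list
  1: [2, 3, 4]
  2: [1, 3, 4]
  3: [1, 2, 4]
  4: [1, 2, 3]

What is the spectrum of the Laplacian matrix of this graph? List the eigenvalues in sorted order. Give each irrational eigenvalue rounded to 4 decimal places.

Each diagonal entry of L is the vertex degree and each off-diagonal entry is -1 where an edge is present, 0 otherwise; in the order [1, 2, 3, 4] the diagonal is [3, 3, 3, 3]. L is symmetric positive semidefinite, so every eigenvalue is real and nonnegative. The single zero eigenvalue shows the graph is connected. There is one zero in the spectrum, matching the 1 component.

[0, 4, 4, 4]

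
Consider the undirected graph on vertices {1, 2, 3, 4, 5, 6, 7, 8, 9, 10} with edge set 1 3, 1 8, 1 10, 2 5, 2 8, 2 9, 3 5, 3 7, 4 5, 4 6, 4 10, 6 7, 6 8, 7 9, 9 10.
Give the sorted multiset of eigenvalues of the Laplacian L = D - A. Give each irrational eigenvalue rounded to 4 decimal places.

Reading degrees in the order [1, 2, 3, 4, 5, 6, 7, 8, 9, 10] gives [3, 3, 3, 3, 3, 3, 3, 3, 3, 3]; set D = diag(3, 3, 3, 3, 3, 3, 3, 3, 3, 3) and form L = D - A. Diagonalising L (or applying a numerical eigensolver to the 10x10 matrix) gives the spectrum above.

[0, 2, 2, 2, 2, 2, 5, 5, 5, 5]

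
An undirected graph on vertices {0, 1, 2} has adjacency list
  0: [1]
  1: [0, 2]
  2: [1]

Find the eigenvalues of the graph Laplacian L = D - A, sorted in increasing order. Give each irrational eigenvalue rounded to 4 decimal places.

With the vertex order [0, 1, 2], the degrees are [1, 2, 1], giving D = diag(1, 2, 1) and L = D - A. Since every row of L sums to 0, the all-ones vector is in the kernel and 0 is an eigenvalue.

[0, 1, 3]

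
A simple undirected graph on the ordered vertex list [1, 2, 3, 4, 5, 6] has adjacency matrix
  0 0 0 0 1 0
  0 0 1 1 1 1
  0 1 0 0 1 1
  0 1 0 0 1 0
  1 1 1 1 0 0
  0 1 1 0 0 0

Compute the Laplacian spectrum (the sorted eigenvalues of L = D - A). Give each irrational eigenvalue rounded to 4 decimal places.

[0, 0.8851, 1.6972, 3.2541, 4.8608, 5.3028]

With the vertex order [1, 2, 3, 4, 5, 6], the degrees are [1, 4, 3, 2, 4, 2], giving D = diag(1, 4, 3, 2, 4, 2) and L = D - A. Since every row of L sums to 0, the all-ones vector is in the kernel and 0 is an eigenvalue. The single zero eigenvalue shows the graph is connected.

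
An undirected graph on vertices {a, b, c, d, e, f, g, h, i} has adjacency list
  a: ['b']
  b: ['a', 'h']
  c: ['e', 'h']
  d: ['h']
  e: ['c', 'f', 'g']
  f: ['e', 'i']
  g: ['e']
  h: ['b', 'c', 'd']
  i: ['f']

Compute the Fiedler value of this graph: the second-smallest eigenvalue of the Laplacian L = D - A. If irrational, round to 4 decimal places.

0.1729

Reading degrees in the order [a, b, c, d, e, f, g, h, i] gives [1, 2, 2, 1, 3, 2, 1, 3, 1]; set D = diag(1, 2, 2, 1, 3, 2, 1, 3, 1) and form L = D - A. The sorted Laplacian eigenvalues are [0, 0.1729, 0.5587, 0.6617, 1.4331, 2.2091, 2.4851, 3.9563, 4.5231]; the algebraic connectivity is the second entry, 0.1729.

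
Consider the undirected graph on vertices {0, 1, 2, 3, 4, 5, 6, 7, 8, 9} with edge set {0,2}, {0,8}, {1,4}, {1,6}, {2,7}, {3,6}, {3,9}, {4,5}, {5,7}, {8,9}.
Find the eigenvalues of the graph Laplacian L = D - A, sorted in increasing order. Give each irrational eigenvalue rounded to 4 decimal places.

[0, 0.3820, 0.3820, 1.3820, 1.3820, 2.6180, 2.6180, 3.6180, 3.6180, 4]

With the vertex order [0, 1, 2, 3, 4, 5, 6, 7, 8, 9], the degrees are [2, 2, 2, 2, 2, 2, 2, 2, 2, 2], giving D = diag(2, 2, 2, 2, 2, 2, 2, 2, 2, 2) and L = D - A. Diagonalising L (or applying a numerical eigensolver to the 10x10 matrix) gives the spectrum above. The single zero eigenvalue shows the graph is connected. By the matrix-tree theorem the graph has (1/10) * product of the nonzero eigenvalues = 10 spanning trees.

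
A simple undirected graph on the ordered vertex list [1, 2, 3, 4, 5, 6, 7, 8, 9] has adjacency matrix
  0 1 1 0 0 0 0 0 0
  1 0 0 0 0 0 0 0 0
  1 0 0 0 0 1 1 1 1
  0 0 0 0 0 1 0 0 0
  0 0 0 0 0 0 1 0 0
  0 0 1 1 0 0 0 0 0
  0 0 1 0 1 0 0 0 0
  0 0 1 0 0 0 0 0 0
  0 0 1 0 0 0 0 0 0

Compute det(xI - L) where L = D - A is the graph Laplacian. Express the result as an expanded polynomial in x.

x^9 - 16x^8 + 99x^7 - 312x^6 + 546x^5 - 540x^4 + 295x^3 - 82x^2 + 9x

Reading degrees in the order [1, 2, 3, 4, 5, 6, 7, 8, 9] gives [2, 1, 5, 1, 1, 2, 2, 1, 1]; set D = diag(2, 1, 5, 1, 1, 2, 2, 1, 1) and form L = D - A. L has integer entries, so p(x) = det(xI - L) has integer coefficients. Expanding the determinant yields x^9 - 16x^8 + 99x^7 - 312x^6 + 546x^5 - 540x^4 + 295x^3 - 82x^2 + 9x. The coefficient of x^8 equals -trace(L) = -16, matching the sum of degrees. There is one zero in the spectrum, matching the 1 component. The eigenvalues sum to 16, which equals trace(L) = 2|E|.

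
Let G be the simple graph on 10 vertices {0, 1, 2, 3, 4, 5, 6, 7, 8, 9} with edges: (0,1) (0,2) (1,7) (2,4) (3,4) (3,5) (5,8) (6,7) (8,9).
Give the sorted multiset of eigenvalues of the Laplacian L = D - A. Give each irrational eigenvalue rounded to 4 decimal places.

[0, 0.0979, 0.3820, 0.8244, 1.3820, 2, 2.6180, 3.1756, 3.6180, 3.9021]

Reading degrees in the order [0, 1, 2, 3, 4, 5, 6, 7, 8, 9] gives [2, 2, 2, 2, 2, 2, 1, 2, 2, 1]; set D = diag(2, 2, 2, 2, 2, 2, 1, 2, 2, 1) and form L = D - A. L is symmetric positive semidefinite, so every eigenvalue is real and nonnegative. There is one zero in the spectrum, matching the 1 component. The eigenvalues sum to 18, which equals trace(L) = 2|E|.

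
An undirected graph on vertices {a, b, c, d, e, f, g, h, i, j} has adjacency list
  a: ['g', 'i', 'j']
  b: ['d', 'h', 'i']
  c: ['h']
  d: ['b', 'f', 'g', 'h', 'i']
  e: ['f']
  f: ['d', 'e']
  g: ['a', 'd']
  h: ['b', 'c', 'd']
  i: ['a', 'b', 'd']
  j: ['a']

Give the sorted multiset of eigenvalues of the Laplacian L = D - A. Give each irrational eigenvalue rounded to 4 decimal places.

[0, 0.3738, 0.4824, 1.0717, 1.8116, 2.4604, 2.8877, 4.0306, 4.6190, 6.2629]

Each diagonal entry of L is the vertex degree and each off-diagonal entry is -1 where an edge is present, 0 otherwise; in the order [a, b, c, d, e, f, g, h, i, j] the diagonal is [3, 3, 1, 5, 1, 2, 2, 3, 3, 1]. Diagonalising L (or applying a numerical eigensolver to the 10x10 matrix) gives the spectrum above. There is one zero in the spectrum, matching the 1 component.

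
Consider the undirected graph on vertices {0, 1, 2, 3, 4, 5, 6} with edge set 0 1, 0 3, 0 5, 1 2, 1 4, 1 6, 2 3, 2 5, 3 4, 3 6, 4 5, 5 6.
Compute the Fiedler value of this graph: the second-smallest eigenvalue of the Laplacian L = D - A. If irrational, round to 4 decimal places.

With the vertex order [0, 1, 2, 3, 4, 5, 6], the degrees are [3, 4, 3, 4, 3, 4, 3], giving D = diag(3, 4, 3, 4, 3, 4, 3) and L = D - A. The smallest Laplacian eigenvalue is always 0. The next one, lambda_2 = 3, measures how hard the graph is to disconnect: larger values mean better connectivity. The largest eigenvalue, 7, is at most the vertex count 7. By the matrix-tree theorem the graph has (1/7) * product of the nonzero eigenvalues = 432 spanning trees.

3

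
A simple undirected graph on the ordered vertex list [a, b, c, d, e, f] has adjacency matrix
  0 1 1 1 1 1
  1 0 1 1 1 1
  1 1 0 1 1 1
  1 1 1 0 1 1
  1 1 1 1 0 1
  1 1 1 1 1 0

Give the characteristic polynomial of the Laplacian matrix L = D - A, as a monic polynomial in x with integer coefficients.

Each diagonal entry of L is the vertex degree and each off-diagonal entry is -1 where an edge is present, 0 otherwise; in the order [a, b, c, d, e, f] the diagonal is [5, 5, 5, 5, 5, 5]. Computing det(xI - L) by cofactor expansion (or equivalently via sum-over-permutations) gives x^6 - 30x^5 + 360x^4 - 2160x^3 + 6480x^2 - 7776x. The coefficient of x^5 equals -trace(L) = -30, matching the sum of degrees. By the matrix-tree theorem the graph has (1/6) * product of the nonzero eigenvalues = 1296 spanning trees.

x^6 - 30x^5 + 360x^4 - 2160x^3 + 6480x^2 - 7776x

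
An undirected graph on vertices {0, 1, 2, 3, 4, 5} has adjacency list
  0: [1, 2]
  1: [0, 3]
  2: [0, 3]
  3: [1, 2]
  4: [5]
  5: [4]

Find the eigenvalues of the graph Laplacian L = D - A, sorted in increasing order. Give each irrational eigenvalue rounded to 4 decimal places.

[0, 0, 2, 2, 2, 4]

Each diagonal entry of L is the vertex degree and each off-diagonal entry is -1 where an edge is present, 0 otherwise; in the order [0, 1, 2, 3, 4, 5] the diagonal is [2, 2, 2, 2, 1, 1]. Since every row of L sums to 0, the all-ones vector is in the kernel and 0 is an eigenvalue. The 2 zero eigenvalues correspond to the 2 connected components. The largest eigenvalue, 4, is at most the vertex count 6.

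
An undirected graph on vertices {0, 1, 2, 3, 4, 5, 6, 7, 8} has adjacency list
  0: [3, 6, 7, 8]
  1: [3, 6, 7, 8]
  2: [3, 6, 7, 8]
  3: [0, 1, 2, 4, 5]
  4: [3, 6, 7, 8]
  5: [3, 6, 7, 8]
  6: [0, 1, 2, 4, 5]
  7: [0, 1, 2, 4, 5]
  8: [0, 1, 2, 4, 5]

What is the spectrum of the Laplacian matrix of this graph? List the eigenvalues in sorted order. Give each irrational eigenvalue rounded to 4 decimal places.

Each diagonal entry of L is the vertex degree and each off-diagonal entry is -1 where an edge is present, 0 otherwise; in the order [0, 1, 2, 3, 4, 5, 6, 7, 8] the diagonal is [4, 4, 4, 5, 4, 4, 5, 5, 5]. Since every row of L sums to 0, the all-ones vector is in the kernel and 0 is an eigenvalue. The single zero eigenvalue shows the graph is connected. The eigenvalues sum to 40, which equals trace(L) = 2|E|.

[0, 4, 4, 4, 4, 5, 5, 5, 9]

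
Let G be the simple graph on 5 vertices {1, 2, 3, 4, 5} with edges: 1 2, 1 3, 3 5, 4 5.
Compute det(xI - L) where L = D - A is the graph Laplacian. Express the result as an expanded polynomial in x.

With the vertex order [1, 2, 3, 4, 5], the degrees are [2, 1, 2, 1, 2], giving D = diag(2, 1, 2, 1, 2) and L = D - A. L has integer entries, so p(x) = det(xI - L) has integer coefficients. Expanding the determinant yields x^5 - 8x^4 + 21x^3 - 20x^2 + 5x. Since p(0) = det(-L) = 0, x divides p(x). The eigenvalues sum to 8, which equals trace(L) = 2|E|.

x^5 - 8x^4 + 21x^3 - 20x^2 + 5x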